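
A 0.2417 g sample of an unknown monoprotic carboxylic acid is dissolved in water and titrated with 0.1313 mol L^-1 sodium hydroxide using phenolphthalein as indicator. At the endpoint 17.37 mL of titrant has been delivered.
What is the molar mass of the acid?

106.0 g/mol

n(NaOH) = 0.01737 L × 0.1313 mol/L = 2.281 × 10^-3 mol
n(HA) = 2.281 × 10^-3 mol (1:1 ratio)
M = m / n = 0.2417 g / 2.281 × 10^-3 mol = 106.0 g/mol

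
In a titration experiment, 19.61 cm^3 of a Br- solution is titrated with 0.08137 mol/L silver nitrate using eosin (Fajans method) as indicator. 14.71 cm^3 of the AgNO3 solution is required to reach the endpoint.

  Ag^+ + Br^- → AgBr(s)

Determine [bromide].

n(AgNO3) = 0.01471 L × 0.08137 mol/L = 1.197 × 10^-3 mol
n(Br-) = 1.197 × 10^-3 mol (1:1 mole ratio)
[Br-] = 1.197 × 10^-3 mol / 0.01961 L = 0.06104 mol/L

0.06104 mol/L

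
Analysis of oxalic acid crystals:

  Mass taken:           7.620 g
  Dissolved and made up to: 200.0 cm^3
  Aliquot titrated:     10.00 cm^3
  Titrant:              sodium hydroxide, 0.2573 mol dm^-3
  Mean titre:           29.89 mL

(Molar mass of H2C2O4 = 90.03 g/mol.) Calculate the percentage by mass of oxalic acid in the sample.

90.87 %

H2C2O4 + 2 NaOH → Na2C2O4 + 2 H2O
n(NaOH) per titration = 0.02989 × 0.2573 = 7.691 × 10^-3 mol
From the 1:2 ratio, n(H2C2O4) in each aliquot = 1/2 × 7.691 × 10^-3 = 3.845 × 10^-3 mol
n(H2C2O4) in the whole flask = 3.845 × 10^-3 × 200.0/10.00 = 0.07691 mol
mass of H2C2O4 = 0.07691 × 90.03 = 6.924 g
% H2C2O4 = 6.924 / 7.620 × 100 = 90.87 %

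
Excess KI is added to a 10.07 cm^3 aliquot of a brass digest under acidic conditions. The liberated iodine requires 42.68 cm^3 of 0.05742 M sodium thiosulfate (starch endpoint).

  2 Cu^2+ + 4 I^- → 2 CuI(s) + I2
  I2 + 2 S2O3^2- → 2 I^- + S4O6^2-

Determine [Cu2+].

0.2434 M

n(S2O3^2-) = 0.04268 × 0.05742 = 2.451 × 10^-3 mol
n(I2) = n(S2O3^2-)/2 = 1.225 × 10^-3 mol
From the 2:1 ratio, n(Cu2+) in the aliquot = 2/1 × 1.225 × 10^-3 = 2.451 × 10^-3 mol
[Cu2+] = 2.451 × 10^-3 / 0.01007 = 0.2434 mol/L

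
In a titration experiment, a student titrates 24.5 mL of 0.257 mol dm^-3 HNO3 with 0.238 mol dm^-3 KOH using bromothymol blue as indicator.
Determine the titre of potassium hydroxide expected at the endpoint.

26.5 mL

HNO3 + KOH → KNO3 + H2O
n(HNO3) = 0.0245 L × 0.257 mol/L = 6.30 × 10^-3 mol
n(KOH) = 6.30 × 10^-3 mol (1:1 stoichiometry)
V(KOH) = 6.30 × 10^-3 mol / 0.238 mol/L = 0.0265 L = 26.5 mL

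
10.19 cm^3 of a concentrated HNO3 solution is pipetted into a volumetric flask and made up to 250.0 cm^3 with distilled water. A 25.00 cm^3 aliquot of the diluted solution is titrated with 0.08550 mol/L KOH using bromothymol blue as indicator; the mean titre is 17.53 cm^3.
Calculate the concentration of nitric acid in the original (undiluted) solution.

1.471 mol/L

HNO3 + KOH → KNO3 + H2O
n(KOH) = 0.01753 × 0.08550 = 1.499 × 10^-3 mol
n(HNO3) in the aliquot = 1.499 × 10^-3 mol (1:1 ratio)
[HNO3]_dilute = 1.499 × 10^-3 / 0.02500 = 0.05995 mol/L
Dilution factor = 250.0 / 10.19 = 24.53
[HNO3]_stock = 0.05995 × 24.53 = 1.471 mol/L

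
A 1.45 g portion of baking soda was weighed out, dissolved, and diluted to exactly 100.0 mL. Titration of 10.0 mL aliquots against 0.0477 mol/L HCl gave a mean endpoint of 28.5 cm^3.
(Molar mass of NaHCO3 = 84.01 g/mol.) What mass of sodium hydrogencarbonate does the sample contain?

NaHCO3 + HCl → NaCl + H2O + CO2
n(HCl) per titration = 0.0285 × 0.0477 = 1.36 × 10^-3 mol
n(NaHCO3) in each aliquot = 1.36 × 10^-3 mol (1:1 ratio)
n(NaHCO3) in the whole flask = 1.36 × 10^-3 × 100.0/10.0 = 0.0136 mol
mass of NaHCO3 = 0.0136 × 84.01 = 1.14 g

1.14 g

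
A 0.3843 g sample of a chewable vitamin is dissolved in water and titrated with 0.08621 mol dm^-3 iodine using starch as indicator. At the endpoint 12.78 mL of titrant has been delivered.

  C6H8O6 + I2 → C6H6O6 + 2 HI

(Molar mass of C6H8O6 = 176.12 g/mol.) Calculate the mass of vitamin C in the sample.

0.1940 g

n(I2) = 0.01278 L × 0.08621 mol/L = 1.102 × 10^-3 mol
n(C6H8O6) = 1.102 × 10^-3 mol (1:1 ratio)
mass of C6H8O6 = 1.102 × 10^-3 × 176.12 g/mol = 0.1940 g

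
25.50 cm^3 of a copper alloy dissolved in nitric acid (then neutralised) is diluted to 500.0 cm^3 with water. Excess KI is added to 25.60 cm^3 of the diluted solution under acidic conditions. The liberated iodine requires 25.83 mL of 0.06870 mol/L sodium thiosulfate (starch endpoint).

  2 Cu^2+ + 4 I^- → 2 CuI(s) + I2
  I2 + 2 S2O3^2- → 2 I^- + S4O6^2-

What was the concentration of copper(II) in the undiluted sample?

1.359 mol/L

n(S2O3^2-) = 0.02583 × 0.06870 = 1.775 × 10^-3 mol
n(I2) = n(S2O3^2-)/2 = 8.873 × 10^-4 mol
From the 2:1 ratio, n(Cu2+) in the aliquot = 2/1 × 8.873 × 10^-4 = 1.775 × 10^-3 mol
[Cu2+]_dilute = 1.775 × 10^-3 / 0.02560 = 0.06932 mol/L
[Cu2+]_original = 0.06932 × 500.0/25.50 = 1.359 mol/L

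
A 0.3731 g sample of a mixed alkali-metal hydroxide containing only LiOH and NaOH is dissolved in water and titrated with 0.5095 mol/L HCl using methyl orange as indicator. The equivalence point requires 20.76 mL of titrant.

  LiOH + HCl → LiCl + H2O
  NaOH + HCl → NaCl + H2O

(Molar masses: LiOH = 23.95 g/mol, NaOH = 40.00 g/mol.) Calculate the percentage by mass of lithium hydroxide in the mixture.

n(HCl) = 0.02076 × 0.5095 = 0.01058 mol
Let x = n(LiOH), y = n(NaOH).
Titrant: 1x + 1y = 0.01058;  mass: 23.95x + 40.00y = 0.3731
Solving, x = 3.115 × 10^-3 mol, y = 7.463 × 10^-3 mol
mass of LiOH = 3.115 × 10^-3 × 23.95 = 0.07459 g
% LiOH = 0.07459 / 0.3731 × 100 = 19.99 %

19.99 %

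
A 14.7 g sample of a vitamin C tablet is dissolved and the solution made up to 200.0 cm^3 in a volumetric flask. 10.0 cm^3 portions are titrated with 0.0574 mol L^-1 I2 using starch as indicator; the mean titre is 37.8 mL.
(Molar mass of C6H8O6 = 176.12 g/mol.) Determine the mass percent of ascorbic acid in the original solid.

52.0 %

C6H8O6 + I2 → C6H6O6 + 2 HI
n(I2) per titration = 0.0378 × 0.0574 = 2.17 × 10^-3 mol
n(C6H8O6) in each aliquot = 2.17 × 10^-3 mol (1:1 ratio)
n(C6H8O6) in the whole flask = 2.17 × 10^-3 × 200.0/10.0 = 0.0434 mol
mass of C6H8O6 = 0.0434 × 176.12 = 7.64 g
% C6H8O6 = 7.64 / 14.7 × 100 = 52.0 %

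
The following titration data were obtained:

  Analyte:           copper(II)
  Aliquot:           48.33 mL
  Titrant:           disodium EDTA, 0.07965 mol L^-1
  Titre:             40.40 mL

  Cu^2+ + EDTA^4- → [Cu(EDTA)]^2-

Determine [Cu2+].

0.06658 mol/L

n(EDTA) = 0.04040 L × 0.07965 mol/L = 3.218 × 10^-3 mol
n(Cu2+) = 3.218 × 10^-3 mol (1:1 mole ratio)
[Cu2+] = 3.218 × 10^-3 mol / 0.04833 L = 0.06658 mol/L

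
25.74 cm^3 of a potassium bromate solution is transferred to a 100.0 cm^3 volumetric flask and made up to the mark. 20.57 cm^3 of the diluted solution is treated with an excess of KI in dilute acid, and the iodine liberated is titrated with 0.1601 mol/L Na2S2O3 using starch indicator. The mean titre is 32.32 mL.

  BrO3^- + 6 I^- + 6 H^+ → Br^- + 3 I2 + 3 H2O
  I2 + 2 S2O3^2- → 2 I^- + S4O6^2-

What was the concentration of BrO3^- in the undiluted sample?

n(S2O3^2-) = 0.03232 × 0.1601 = 5.174 × 10^-3 mol
n(I2) = n(S2O3^2-)/2 = 2.587 × 10^-3 mol
From the 1:3 ratio, n(BrO3^-) in the aliquot = 1/3 × 2.587 × 10^-3 = 8.624 × 10^-4 mol
[BrO3^-]_dilute = 8.624 × 10^-4 / 0.02057 = 0.04193 mol/L
[BrO3^-]_original = 0.04193 × 100.0/25.74 = 0.1629 mol/L

0.1629 mol/L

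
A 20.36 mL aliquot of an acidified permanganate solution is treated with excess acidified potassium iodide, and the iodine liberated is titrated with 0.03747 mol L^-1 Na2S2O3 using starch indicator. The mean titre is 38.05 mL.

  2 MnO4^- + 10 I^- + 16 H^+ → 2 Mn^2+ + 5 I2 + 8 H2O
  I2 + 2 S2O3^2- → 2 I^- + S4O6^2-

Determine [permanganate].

n(S2O3^2-) = 0.03805 × 0.03747 = 1.426 × 10^-3 mol
n(I2) = n(S2O3^2-)/2 = 7.129 × 10^-4 mol
From the 2:5 ratio, n(MnO4^-) in the aliquot = 2/5 × 7.129 × 10^-4 = 2.851 × 10^-4 mol
[MnO4^-] = 2.851 × 10^-4 / 0.02036 = 0.01401 mol/L

0.01401 mol/L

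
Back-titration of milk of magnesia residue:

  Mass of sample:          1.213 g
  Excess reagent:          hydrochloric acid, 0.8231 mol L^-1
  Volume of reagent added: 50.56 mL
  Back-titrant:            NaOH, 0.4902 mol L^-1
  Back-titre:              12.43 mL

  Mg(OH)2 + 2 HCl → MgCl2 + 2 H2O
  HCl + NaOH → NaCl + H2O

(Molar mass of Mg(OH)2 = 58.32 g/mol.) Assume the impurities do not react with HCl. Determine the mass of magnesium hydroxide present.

1.036 g

n(HCl) added = 0.05056 × 0.8231 = 0.04162 mol
n(NaOH) used in back-titration = 0.01243 × 0.4902 = 6.093 × 10^-3 mol
n(HCl) left over = 6.093 × 10^-3 mol (1:1 ratio)
n(HCl) consumed by analyte = 0.04162 − 6.093 × 10^-3 = 0.03552 mol
From the 1:2 ratio, n(Mg(OH)2) = 1/2 × 0.03552 = 0.01776 mol
mass of Mg(OH)2 = 0.01776 × 58.32 = 1.036 g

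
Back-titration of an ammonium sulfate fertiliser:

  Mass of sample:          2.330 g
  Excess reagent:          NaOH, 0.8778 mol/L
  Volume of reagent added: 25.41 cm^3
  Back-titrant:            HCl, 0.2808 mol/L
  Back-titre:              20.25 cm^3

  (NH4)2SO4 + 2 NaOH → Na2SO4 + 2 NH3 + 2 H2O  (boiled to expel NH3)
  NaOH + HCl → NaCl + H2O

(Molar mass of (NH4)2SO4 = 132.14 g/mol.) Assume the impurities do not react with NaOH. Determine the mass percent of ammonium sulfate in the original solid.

47.12 %

n(NaOH) added = 0.02541 × 0.8778 = 0.02230 mol
n(HCl) used in back-titration = 0.02025 × 0.2808 = 5.686 × 10^-3 mol
n(NaOH) left over = 5.686 × 10^-3 mol (1:1 ratio)
n(NaOH) consumed by analyte = 0.02230 − 5.686 × 10^-3 = 0.01662 mol
From the 1:2 ratio, n((NH4)2SO4) = 1/2 × 0.01662 = 8.309 × 10^-3 mol
mass of (NH4)2SO4 = 8.309 × 10^-3 × 132.14 = 1.098 g
% (NH4)2SO4 = 1.098 / 2.330 × 100 = 47.12 %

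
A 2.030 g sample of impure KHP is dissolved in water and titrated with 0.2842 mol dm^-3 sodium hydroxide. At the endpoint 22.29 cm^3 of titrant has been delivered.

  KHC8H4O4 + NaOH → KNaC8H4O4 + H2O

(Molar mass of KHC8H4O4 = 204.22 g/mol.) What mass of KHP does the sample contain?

1.294 g

n(NaOH) = 0.02229 L × 0.2842 mol/L = 6.335 × 10^-3 mol
n(KHC8H4O4) = 6.335 × 10^-3 mol (1:1 ratio)
mass of KHC8H4O4 = 6.335 × 10^-3 × 204.22 g/mol = 1.294 g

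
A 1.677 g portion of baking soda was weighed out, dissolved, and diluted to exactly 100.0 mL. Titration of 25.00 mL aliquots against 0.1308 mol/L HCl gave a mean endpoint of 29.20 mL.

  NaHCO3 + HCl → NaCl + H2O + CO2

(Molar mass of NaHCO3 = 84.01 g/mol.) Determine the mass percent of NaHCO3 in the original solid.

76.53 %

n(HCl) per titration = 0.02920 × 0.1308 = 3.819 × 10^-3 mol
n(NaHCO3) in each aliquot = 3.819 × 10^-3 mol (1:1 ratio)
n(NaHCO3) in the whole flask = 3.819 × 10^-3 × 100.0/25.00 = 0.01528 mol
mass of NaHCO3 = 0.01528 × 84.01 = 1.283 g
% NaHCO3 = 1.283 / 1.677 × 100 = 76.53 %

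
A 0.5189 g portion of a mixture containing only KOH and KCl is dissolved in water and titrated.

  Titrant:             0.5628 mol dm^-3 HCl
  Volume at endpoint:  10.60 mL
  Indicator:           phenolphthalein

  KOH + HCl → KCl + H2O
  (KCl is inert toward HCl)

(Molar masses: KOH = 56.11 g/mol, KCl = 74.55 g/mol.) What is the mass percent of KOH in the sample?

64.51 %

n(HCl) = 0.01060 × 0.5628 = 5.966 × 10^-3 mol
Let x = n(KOH), y = n(KCl).
Titrant: 1x = 5.966 × 10^-3;  mass: 56.11x + 74.55y = 0.5189
Solving, x = 5.966 × 10^-3 mol, y = 2.470 × 10^-3 mol
mass of KOH = 5.966 × 10^-3 × 56.11 = 0.3347 g
% KOH = 0.3347 / 0.5189 × 100 = 64.51 %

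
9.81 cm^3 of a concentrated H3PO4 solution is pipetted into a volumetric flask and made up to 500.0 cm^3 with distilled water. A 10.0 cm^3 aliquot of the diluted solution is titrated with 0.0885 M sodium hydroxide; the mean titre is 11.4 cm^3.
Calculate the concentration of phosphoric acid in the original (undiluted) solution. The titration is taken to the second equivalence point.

H3PO4 + 2 NaOH → Na2HPO4 + 2 H2O
n(NaOH) = 0.0114 × 0.0885 = 1.01 × 10^-3 mol
From the 1:2 ratio, n(H3PO4) in the aliquot = 1/2 × 1.01 × 10^-3 = 5.04 × 10^-4 mol
[H3PO4]_dilute = 5.04 × 10^-4 / 0.0100 = 0.0504 mol/L
Dilution factor = 500.0 / 9.81 = 50.97
[H3PO4]_stock = 0.0504 × 50.97 = 2.57 mol/L

2.57 M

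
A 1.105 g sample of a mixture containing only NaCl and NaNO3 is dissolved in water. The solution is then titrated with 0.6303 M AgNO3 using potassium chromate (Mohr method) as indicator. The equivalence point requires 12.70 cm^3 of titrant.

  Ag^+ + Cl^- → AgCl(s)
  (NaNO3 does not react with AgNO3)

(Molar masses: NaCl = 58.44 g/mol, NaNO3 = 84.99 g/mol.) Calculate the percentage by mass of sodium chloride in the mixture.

n(AgNO3) = 0.01270 × 0.6303 = 8.005 × 10^-3 mol
Let x = n(NaCl), y = n(NaNO3).
Titrant: 1x = 8.005 × 10^-3;  mass: 58.44x + 84.99y = 1.105
Solving, x = 8.005 × 10^-3 mol, y = 7.497 × 10^-3 mol
mass of NaCl = 8.005 × 10^-3 × 58.44 = 0.4678 g
% NaCl = 0.4678 / 1.105 × 100 = 42.33 %

42.33 %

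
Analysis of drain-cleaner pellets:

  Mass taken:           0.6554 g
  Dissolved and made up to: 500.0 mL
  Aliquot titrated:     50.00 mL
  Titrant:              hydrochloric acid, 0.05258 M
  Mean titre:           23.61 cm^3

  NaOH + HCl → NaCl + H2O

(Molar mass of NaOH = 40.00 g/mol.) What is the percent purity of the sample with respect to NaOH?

n(HCl) per titration = 0.02361 × 0.05258 = 1.241 × 10^-3 mol
n(NaOH) in each aliquot = 1.241 × 10^-3 mol (1:1 ratio)
n(NaOH) in the whole flask = 1.241 × 10^-3 × 500.0/50.00 = 0.01241 mol
mass of NaOH = 0.01241 × 40.00 = 0.4966 g
% NaOH = 0.4966 / 0.6554 × 100 = 75.77 %

75.77 %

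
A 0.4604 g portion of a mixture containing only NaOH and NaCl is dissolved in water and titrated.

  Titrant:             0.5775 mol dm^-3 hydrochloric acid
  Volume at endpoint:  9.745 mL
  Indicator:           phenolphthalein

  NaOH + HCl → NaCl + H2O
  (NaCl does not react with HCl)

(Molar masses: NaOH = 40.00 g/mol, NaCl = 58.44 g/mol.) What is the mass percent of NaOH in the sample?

n(HCl) = 0.009745 × 0.5775 = 5.628 × 10^-3 mol
Let x = n(NaOH), y = n(NaCl).
Titrant: 1x = 5.628 × 10^-3;  mass: 40.00x + 58.44y = 0.4604
Solving, x = 5.628 × 10^-3 mol, y = 4.026 × 10^-3 mol
mass of NaOH = 5.628 × 10^-3 × 40.00 = 0.2251 g
% NaOH = 0.2251 / 0.4604 × 100 = 48.89 %

48.89 %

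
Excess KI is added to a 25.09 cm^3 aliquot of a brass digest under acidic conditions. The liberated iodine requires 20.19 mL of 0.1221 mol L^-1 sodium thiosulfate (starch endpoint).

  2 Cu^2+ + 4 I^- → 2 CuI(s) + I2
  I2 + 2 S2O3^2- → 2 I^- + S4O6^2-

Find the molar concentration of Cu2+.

0.09825 mol/L

n(S2O3^2-) = 0.02019 × 0.1221 = 2.465 × 10^-3 mol
n(I2) = n(S2O3^2-)/2 = 1.233 × 10^-3 mol
From the 2:1 ratio, n(Cu2+) in the aliquot = 2/1 × 1.233 × 10^-3 = 2.465 × 10^-3 mol
[Cu2+] = 2.465 × 10^-3 / 0.02509 = 0.09825 mol/L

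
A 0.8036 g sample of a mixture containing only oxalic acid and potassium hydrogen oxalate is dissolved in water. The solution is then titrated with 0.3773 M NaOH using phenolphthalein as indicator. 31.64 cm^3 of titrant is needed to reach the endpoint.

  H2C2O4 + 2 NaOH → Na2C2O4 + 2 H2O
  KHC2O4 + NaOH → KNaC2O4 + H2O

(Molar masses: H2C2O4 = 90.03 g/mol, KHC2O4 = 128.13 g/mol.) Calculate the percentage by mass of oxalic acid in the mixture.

48.93 %

n(NaOH) = 0.03164 × 0.3773 = 0.01194 mol
Let x = n(H2C2O4), y = n(KHC2O4).
Titrant: 2x + 1y = 0.01194;  mass: 90.03x + 128.13y = 0.8036
Solving, x = 4.367 × 10^-3 mol, y = 3.203 × 10^-3 mol
mass of H2C2O4 = 4.367 × 10^-3 × 90.03 = 0.3932 g
% H2C2O4 = 0.3932 / 0.8036 × 100 = 48.93 %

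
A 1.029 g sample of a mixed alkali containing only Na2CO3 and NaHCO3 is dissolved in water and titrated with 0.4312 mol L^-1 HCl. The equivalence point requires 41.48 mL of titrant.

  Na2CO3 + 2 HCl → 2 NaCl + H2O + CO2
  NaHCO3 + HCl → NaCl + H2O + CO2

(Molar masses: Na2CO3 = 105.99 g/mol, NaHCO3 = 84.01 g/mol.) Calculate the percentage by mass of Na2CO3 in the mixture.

78.65 %

n(HCl) = 0.04148 × 0.4312 = 0.01789 mol
Let x = n(Na2CO3), y = n(NaHCO3).
Titrant: 2x + 1y = 0.01789;  mass: 105.99x + 84.01y = 1.029
Solving, x = 7.635 × 10^-3 mol, y = 2.616 × 10^-3 mol
mass of Na2CO3 = 7.635 × 10^-3 × 105.99 = 0.8093 g
% Na2CO3 = 0.8093 / 1.029 × 100 = 78.65 %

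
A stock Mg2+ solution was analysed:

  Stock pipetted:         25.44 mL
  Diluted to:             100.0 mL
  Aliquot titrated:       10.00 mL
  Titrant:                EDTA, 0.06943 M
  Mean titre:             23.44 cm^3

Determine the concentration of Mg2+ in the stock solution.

0.6397 M

Mg^2+ + EDTA^4- → [Mg(EDTA)]^2-
n(EDTA) = 0.02344 × 0.06943 = 1.627 × 10^-3 mol
n(Mg2+) in the aliquot = 1.627 × 10^-3 mol (1:1 ratio)
[Mg2+]_dilute = 1.627 × 10^-3 / 0.01000 = 0.1627 mol/L
Dilution factor = 100.0 / 25.44 = 3.931
[Mg2+]_stock = 0.1627 × 3.931 = 0.6397 mol/L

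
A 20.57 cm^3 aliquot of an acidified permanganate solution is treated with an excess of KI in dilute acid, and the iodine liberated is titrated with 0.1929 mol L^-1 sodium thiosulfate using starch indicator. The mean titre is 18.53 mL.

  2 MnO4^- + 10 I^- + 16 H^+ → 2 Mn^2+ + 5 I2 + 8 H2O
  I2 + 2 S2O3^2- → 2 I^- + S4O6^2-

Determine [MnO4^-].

n(S2O3^2-) = 0.01853 × 0.1929 = 3.574 × 10^-3 mol
n(I2) = n(S2O3^2-)/2 = 1.787 × 10^-3 mol
From the 2:5 ratio, n(MnO4^-) in the aliquot = 2/5 × 1.787 × 10^-3 = 7.149 × 10^-4 mol
[MnO4^-] = 7.149 × 10^-4 / 0.02057 = 0.03475 mol/L

0.03475 mol/L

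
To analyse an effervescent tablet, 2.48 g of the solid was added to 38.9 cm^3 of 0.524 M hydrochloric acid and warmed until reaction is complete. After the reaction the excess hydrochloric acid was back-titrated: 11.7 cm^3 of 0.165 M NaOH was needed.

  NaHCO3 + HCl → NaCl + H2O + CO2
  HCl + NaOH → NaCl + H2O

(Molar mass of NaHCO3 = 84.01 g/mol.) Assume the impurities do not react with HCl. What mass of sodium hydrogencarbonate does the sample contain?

1.55 g

n(HCl) added = 0.0389 × 0.524 = 0.0204 mol
n(NaOH) used in back-titration = 0.0117 × 0.165 = 1.93 × 10^-3 mol
n(HCl) left over = 1.93 × 10^-3 mol (1:1 ratio)
n(HCl) consumed by analyte = 0.0204 − 1.93 × 10^-3 = 0.0185 mol
n(NaHCO3) = 0.0185 mol (1:1 ratio)
mass of NaHCO3 = 0.0185 × 84.01 = 1.55 g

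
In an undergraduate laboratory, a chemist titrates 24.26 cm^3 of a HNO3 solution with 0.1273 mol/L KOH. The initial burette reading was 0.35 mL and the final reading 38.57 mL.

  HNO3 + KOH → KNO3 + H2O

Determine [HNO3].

0.2006 mol/L

n(KOH) = 0.03822 L × 0.1273 mol/L = 4.865 × 10^-3 mol
n(HNO3) = 4.865 × 10^-3 mol (1:1 mole ratio)
[HNO3] = 4.865 × 10^-3 mol / 0.02426 L = 0.2006 mol/L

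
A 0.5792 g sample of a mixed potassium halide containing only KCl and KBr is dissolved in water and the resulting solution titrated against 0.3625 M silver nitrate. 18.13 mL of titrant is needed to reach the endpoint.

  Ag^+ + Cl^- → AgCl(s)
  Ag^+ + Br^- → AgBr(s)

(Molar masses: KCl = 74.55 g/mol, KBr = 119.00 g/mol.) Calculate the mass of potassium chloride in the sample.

n(AgNO3) = 0.01813 × 0.3625 = 6.572 × 10^-3 mol
Let x = n(KCl), y = n(KBr).
Titrant: 1x + 1y = 6.572 × 10^-3;  mass: 74.55x + 119.00y = 0.5792
Solving, x = 4.564 × 10^-3 mol, y = 2.008 × 10^-3 mol
mass of KCl = 4.564 × 10^-3 × 74.55 = 0.3403 g

0.3403 g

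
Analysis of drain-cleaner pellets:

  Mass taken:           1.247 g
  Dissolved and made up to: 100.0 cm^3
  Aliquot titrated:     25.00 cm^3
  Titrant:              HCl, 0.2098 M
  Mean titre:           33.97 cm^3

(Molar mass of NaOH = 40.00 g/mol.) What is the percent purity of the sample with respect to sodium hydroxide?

NaOH + HCl → NaCl + H2O
n(HCl) per titration = 0.03397 × 0.2098 = 7.127 × 10^-3 mol
n(NaOH) in each aliquot = 7.127 × 10^-3 mol (1:1 ratio)
n(NaOH) in the whole flask = 7.127 × 10^-3 × 100.0/25.00 = 0.02851 mol
mass of NaOH = 0.02851 × 40.00 = 1.140 g
% NaOH = 1.140 / 1.247 × 100 = 91.44 %

91.44 %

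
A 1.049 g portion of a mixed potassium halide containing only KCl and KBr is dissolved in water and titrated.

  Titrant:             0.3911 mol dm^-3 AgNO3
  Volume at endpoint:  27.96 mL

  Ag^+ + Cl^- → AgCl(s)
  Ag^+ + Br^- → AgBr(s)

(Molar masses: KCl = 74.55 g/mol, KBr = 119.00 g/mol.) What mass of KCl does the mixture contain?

0.4231 g

n(AgNO3) = 0.02796 × 0.3911 = 0.01094 mol
Let x = n(KCl), y = n(KBr).
Titrant: 1x + 1y = 0.01094;  mass: 74.55x + 119.00y = 1.049
Solving, x = 5.676 × 10^-3 mol, y = 5.259 × 10^-3 mol
mass of KCl = 5.676 × 10^-3 × 74.55 = 0.4231 g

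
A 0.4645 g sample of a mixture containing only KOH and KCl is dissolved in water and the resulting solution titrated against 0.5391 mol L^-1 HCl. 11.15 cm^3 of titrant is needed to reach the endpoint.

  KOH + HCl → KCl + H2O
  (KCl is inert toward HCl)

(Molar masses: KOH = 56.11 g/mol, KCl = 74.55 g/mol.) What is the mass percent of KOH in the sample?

72.61 %

n(HCl) = 0.01115 × 0.5391 = 6.011 × 10^-3 mol
Let x = n(KOH), y = n(KCl).
Titrant: 1x = 6.011 × 10^-3;  mass: 56.11x + 74.55y = 0.4645
Solving, x = 6.011 × 10^-3 mol, y = 1.707 × 10^-3 mol
mass of KOH = 6.011 × 10^-3 × 56.11 = 0.3373 g
% KOH = 0.3373 / 0.4645 × 100 = 72.61 %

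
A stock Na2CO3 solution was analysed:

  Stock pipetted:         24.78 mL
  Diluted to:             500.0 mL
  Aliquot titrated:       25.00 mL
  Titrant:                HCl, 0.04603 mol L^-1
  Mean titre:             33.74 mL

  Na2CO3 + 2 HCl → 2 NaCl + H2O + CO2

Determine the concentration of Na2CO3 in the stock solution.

0.6267 mol/L

n(HCl) = 0.03374 × 0.04603 = 1.553 × 10^-3 mol
From the 1:2 ratio, n(Na2CO3) in the aliquot = 1/2 × 1.553 × 10^-3 = 7.765 × 10^-4 mol
[Na2CO3]_dilute = 7.765 × 10^-4 / 0.02500 = 0.03106 mol/L
Dilution factor = 500.0 / 24.78 = 20.18
[Na2CO3]_stock = 0.03106 × 20.18 = 0.6267 mol/L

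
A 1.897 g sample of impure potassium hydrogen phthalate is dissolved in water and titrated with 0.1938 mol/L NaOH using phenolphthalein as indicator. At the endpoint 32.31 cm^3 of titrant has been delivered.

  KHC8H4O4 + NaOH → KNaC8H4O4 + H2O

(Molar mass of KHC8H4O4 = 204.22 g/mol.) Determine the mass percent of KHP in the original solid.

n(NaOH) = 0.03231 L × 0.1938 mol/L = 6.262 × 10^-3 mol
n(KHC8H4O4) = 6.262 × 10^-3 mol (1:1 ratio)
mass of KHC8H4O4 = 6.262 × 10^-3 × 204.22 g/mol = 1.279 g
% KHC8H4O4 = 1.279 / 1.897 × 100 = 67.41 %

67.41 %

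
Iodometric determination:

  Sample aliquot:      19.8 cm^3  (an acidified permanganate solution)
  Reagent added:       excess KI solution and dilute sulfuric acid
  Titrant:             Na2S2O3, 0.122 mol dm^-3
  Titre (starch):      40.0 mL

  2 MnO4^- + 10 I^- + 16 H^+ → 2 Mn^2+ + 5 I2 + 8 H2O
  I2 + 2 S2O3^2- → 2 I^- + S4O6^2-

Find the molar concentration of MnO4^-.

0.0493 mol/L

n(S2O3^2-) = 0.0400 × 0.122 = 4.88 × 10^-3 mol
n(I2) = n(S2O3^2-)/2 = 2.44 × 10^-3 mol
From the 2:5 ratio, n(MnO4^-) in the aliquot = 2/5 × 2.44 × 10^-3 = 9.76 × 10^-4 mol
[MnO4^-] = 9.76 × 10^-4 / 0.0198 = 0.0493 mol/L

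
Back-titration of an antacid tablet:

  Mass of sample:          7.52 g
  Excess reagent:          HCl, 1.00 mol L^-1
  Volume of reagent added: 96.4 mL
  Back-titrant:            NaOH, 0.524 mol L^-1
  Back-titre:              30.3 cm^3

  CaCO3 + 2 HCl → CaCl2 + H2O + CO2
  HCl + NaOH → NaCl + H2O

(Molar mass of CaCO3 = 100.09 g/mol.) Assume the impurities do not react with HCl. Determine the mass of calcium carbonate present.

4.03 g

n(HCl) added = 0.0964 × 1.00 = 0.0964 mol
n(NaOH) used in back-titration = 0.0303 × 0.524 = 0.0159 mol
n(HCl) left over = 0.0159 mol (1:1 ratio)
n(HCl) consumed by analyte = 0.0964 − 0.0159 = 0.0805 mol
From the 1:2 ratio, n(CaCO3) = 1/2 × 0.0805 = 0.0403 mol
mass of CaCO3 = 0.0403 × 100.09 = 4.03 g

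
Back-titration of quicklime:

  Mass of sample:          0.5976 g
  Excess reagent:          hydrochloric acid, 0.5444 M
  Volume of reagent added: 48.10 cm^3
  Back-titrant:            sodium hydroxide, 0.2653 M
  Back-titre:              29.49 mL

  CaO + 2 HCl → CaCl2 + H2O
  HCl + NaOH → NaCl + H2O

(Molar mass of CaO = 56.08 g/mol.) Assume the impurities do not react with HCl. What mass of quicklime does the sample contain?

0.5149 g

n(HCl) added = 0.04810 × 0.5444 = 0.02619 mol
n(NaOH) used in back-titration = 0.02949 × 0.2653 = 7.824 × 10^-3 mol
n(HCl) left over = 7.824 × 10^-3 mol (1:1 ratio)
n(HCl) consumed by analyte = 0.02619 − 7.824 × 10^-3 = 0.01836 mol
From the 1:2 ratio, n(CaO) = 1/2 × 0.01836 = 9.181 × 10^-3 mol
mass of CaO = 9.181 × 10^-3 × 56.08 = 0.5149 g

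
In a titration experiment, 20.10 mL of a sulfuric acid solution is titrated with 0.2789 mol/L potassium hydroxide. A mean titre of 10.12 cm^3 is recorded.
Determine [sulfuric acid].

H2SO4 + 2 KOH → K2SO4 + 2 H2O
n(KOH) = 0.01012 L × 0.2789 mol/L = 2.822 × 10^-3 mol
From the 1:2 mole ratio, n(H2SO4) = 1/2 × 2.822 × 10^-3 = 1.411 × 10^-3 mol
[H2SO4] = 1.411 × 10^-3 mol / 0.02010 L = 0.07021 mol/L

0.07021 mol/L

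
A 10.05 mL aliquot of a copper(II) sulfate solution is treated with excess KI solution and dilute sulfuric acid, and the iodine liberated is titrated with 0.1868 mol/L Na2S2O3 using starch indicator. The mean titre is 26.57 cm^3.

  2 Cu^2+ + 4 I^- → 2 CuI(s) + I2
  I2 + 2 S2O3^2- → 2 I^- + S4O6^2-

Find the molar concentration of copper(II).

n(S2O3^2-) = 0.02657 × 0.1868 = 4.963 × 10^-3 mol
n(I2) = n(S2O3^2-)/2 = 2.482 × 10^-3 mol
From the 2:1 ratio, n(Cu2+) in the aliquot = 2/1 × 2.482 × 10^-3 = 4.963 × 10^-3 mol
[Cu2+] = 4.963 × 10^-3 / 0.01005 = 0.4939 mol/L

0.4939 mol/L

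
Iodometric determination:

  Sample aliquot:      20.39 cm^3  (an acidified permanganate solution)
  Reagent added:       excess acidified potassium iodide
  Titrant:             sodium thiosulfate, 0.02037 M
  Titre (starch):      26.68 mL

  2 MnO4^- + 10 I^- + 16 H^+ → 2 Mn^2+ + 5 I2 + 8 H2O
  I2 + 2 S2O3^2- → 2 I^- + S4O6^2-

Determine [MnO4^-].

n(S2O3^2-) = 0.02668 × 0.02037 = 5.435 × 10^-4 mol
n(I2) = n(S2O3^2-)/2 = 2.717 × 10^-4 mol
From the 2:5 ratio, n(MnO4^-) in the aliquot = 2/5 × 2.717 × 10^-4 = 1.087 × 10^-4 mol
[MnO4^-] = 1.087 × 10^-4 / 0.02039 = 0.005331 mol/L

0.005331 M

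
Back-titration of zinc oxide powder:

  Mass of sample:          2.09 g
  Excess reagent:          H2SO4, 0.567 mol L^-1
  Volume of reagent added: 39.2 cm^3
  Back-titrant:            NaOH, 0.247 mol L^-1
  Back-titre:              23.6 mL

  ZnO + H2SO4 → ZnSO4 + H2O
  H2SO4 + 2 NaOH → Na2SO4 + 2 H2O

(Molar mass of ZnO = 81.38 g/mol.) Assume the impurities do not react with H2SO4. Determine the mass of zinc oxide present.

1.57 g

n(H2SO4) added = 0.0392 × 0.567 = 0.0222 mol
n(NaOH) used in back-titration = 0.0236 × 0.247 = 5.83 × 10^-3 mol
From the 1:2 ratio, n(H2SO4) left over = 1/2 × 5.83 × 10^-3 = 2.91 × 10^-3 mol
n(H2SO4) consumed by analyte = 0.0222 − 2.91 × 10^-3 = 0.0193 mol
n(ZnO) = 0.0193 mol (1:1 ratio)
mass of ZnO = 0.0193 × 81.38 = 1.57 g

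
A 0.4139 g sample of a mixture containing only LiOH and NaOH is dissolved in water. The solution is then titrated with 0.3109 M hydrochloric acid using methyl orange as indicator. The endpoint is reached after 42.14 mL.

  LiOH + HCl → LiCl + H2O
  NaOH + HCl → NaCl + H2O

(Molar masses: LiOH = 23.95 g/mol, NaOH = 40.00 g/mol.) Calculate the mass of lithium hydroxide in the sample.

0.1644 g

n(HCl) = 0.04214 × 0.3109 = 0.01310 mol
Let x = n(LiOH), y = n(NaOH).
Titrant: 1x + 1y = 0.01310;  mass: 23.95x + 40.00y = 0.4139
Solving, x = 6.863 × 10^-3 mol, y = 6.238 × 10^-3 mol
mass of LiOH = 6.863 × 10^-3 × 23.95 = 0.1644 g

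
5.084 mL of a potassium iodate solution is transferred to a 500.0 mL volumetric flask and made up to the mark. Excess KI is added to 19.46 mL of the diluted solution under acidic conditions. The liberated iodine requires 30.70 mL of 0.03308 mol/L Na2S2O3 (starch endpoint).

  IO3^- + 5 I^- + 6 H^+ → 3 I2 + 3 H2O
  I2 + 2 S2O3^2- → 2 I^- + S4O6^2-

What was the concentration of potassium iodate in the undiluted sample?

n(S2O3^2-) = 0.03070 × 0.03308 = 1.016 × 10^-3 mol
n(I2) = n(S2O3^2-)/2 = 5.078 × 10^-4 mol
From the 1:3 ratio, n(IO3^-) in the aliquot = 1/3 × 5.078 × 10^-4 = 1.693 × 10^-4 mol
[IO3^-]_dilute = 1.693 × 10^-4 / 0.01946 = 0.008698 mol/L
[IO3^-]_original = 0.008698 × 500.0/5.084 = 0.8554 mol/L

0.8554 mol/L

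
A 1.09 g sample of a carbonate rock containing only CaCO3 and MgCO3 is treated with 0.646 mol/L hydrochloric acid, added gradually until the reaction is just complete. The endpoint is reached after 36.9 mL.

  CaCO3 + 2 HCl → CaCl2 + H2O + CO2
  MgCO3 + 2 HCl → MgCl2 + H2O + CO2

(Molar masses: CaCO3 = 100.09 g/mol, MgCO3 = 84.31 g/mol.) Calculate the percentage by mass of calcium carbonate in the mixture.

n(HCl) = 0.0369 × 0.646 = 0.0238 mol
Let x = n(CaCO3), y = n(MgCO3).
Titrant: 2x + 2y = 0.0238;  mass: 100.09x + 84.31y = 1.09
Solving, x = 5.40 × 10^-3 mol, y = 6.52 × 10^-3 mol
mass of CaCO3 = 5.40 × 10^-3 × 100.09 = 0.540 g
% CaCO3 = 0.540 / 1.09 × 100 = 49.5 %

49.5 %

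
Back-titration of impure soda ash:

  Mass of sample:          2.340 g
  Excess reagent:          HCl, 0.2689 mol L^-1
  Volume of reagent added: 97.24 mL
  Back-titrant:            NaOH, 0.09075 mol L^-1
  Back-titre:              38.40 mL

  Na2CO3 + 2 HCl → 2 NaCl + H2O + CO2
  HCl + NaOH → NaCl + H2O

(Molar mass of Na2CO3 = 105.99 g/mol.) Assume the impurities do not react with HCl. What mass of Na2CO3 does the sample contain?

1.201 g

n(HCl) added = 0.09724 × 0.2689 = 0.02615 mol
n(NaOH) used in back-titration = 0.03840 × 0.09075 = 3.485 × 10^-3 mol
n(HCl) left over = 3.485 × 10^-3 mol (1:1 ratio)
n(HCl) consumed by analyte = 0.02615 − 3.485 × 10^-3 = 0.02266 mol
From the 1:2 ratio, n(Na2CO3) = 1/2 × 0.02266 = 0.01133 mol
mass of Na2CO3 = 0.01133 × 105.99 = 1.201 g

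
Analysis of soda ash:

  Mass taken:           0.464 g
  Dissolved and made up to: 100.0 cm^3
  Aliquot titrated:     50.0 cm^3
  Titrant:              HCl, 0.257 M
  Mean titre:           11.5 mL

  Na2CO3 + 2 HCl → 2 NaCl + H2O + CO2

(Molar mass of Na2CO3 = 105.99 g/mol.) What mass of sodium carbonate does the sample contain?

n(HCl) per titration = 0.0115 × 0.257 = 2.96 × 10^-3 mol
From the 1:2 ratio, n(Na2CO3) in each aliquot = 1/2 × 2.96 × 10^-3 = 1.48 × 10^-3 mol
n(Na2CO3) in the whole flask = 1.48 × 10^-3 × 100.0/50.0 = 2.96 × 10^-3 mol
mass of Na2CO3 = 2.96 × 10^-3 × 105.99 = 0.313 g

0.313 g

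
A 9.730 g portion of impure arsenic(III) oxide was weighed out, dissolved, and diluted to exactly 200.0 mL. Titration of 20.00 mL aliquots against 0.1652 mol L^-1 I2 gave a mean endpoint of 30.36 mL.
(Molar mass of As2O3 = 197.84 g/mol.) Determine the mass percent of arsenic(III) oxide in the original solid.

As2O3 + 2 I2 + 2 H2O → As2O5 + 4 HI
n(I2) per titration = 0.03036 × 0.1652 = 5.015 × 10^-3 mol
From the 1:2 ratio, n(As2O3) in each aliquot = 1/2 × 5.015 × 10^-3 = 2.508 × 10^-3 mol
n(As2O3) in the whole flask = 2.508 × 10^-3 × 200.0/20.00 = 0.02508 mol
mass of As2O3 = 0.02508 × 197.84 = 4.961 g
% As2O3 = 4.961 / 9.730 × 100 = 50.99 %

50.99 %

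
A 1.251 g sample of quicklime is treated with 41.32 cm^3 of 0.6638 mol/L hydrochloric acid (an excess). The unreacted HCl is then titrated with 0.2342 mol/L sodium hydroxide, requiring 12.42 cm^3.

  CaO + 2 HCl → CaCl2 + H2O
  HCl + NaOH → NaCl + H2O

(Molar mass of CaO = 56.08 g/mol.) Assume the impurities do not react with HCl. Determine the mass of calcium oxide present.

0.6875 g

n(HCl) added = 0.04132 × 0.6638 = 0.02743 mol
n(NaOH) used in back-titration = 0.01242 × 0.2342 = 2.909 × 10^-3 mol
n(HCl) left over = 2.909 × 10^-3 mol (1:1 ratio)
n(HCl) consumed by analyte = 0.02743 − 2.909 × 10^-3 = 0.02452 mol
From the 1:2 ratio, n(CaO) = 1/2 × 0.02452 = 0.01226 mol
mass of CaO = 0.01226 × 56.08 = 0.6875 g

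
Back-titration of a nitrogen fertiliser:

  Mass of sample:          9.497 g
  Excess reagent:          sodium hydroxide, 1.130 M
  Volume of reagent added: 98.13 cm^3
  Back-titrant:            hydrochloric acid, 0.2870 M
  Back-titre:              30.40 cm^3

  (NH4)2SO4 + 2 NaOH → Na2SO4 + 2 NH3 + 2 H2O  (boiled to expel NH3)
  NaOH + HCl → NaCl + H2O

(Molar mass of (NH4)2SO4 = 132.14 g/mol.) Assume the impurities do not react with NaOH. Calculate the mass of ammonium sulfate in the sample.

n(NaOH) added = 0.09813 × 1.130 = 0.1109 mol
n(HCl) used in back-titration = 0.03040 × 0.2870 = 8.725 × 10^-3 mol
n(NaOH) left over = 8.725 × 10^-3 mol (1:1 ratio)
n(NaOH) consumed by analyte = 0.1109 − 8.725 × 10^-3 = 0.1022 mol
From the 1:2 ratio, n((NH4)2SO4) = 1/2 × 0.1022 = 0.05108 mol
mass of (NH4)2SO4 = 0.05108 × 132.14 = 6.750 g

6.750 g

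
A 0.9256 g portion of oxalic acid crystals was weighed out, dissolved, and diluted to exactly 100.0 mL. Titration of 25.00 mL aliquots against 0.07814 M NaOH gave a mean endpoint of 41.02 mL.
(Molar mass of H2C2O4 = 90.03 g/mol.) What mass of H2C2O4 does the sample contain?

0.5771 g

H2C2O4 + 2 NaOH → Na2C2O4 + 2 H2O
n(NaOH) per titration = 0.04102 × 0.07814 = 3.205 × 10^-3 mol
From the 1:2 ratio, n(H2C2O4) in each aliquot = 1/2 × 3.205 × 10^-3 = 1.603 × 10^-3 mol
n(H2C2O4) in the whole flask = 1.603 × 10^-3 × 100.0/25.00 = 6.411 × 10^-3 mol
mass of H2C2O4 = 6.411 × 10^-3 × 90.03 = 0.5771 g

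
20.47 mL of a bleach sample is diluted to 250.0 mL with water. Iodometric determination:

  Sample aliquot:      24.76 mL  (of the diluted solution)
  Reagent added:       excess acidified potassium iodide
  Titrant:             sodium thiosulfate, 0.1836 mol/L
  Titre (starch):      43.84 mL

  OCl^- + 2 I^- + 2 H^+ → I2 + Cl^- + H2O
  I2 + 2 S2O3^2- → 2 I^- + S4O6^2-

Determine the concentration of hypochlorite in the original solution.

1.985 mol/L

n(S2O3^2-) = 0.04384 × 0.1836 = 8.049 × 10^-3 mol
n(I2) = n(S2O3^2-)/2 = 4.025 × 10^-3 mol
n(OCl^-) in the aliquot = 4.025 × 10^-3 mol (1:1 ratio)
[OCl^-]_dilute = 4.025 × 10^-3 / 0.02476 = 0.1625 mol/L
[OCl^-]_original = 0.1625 × 250.0/20.47 = 1.985 mol/L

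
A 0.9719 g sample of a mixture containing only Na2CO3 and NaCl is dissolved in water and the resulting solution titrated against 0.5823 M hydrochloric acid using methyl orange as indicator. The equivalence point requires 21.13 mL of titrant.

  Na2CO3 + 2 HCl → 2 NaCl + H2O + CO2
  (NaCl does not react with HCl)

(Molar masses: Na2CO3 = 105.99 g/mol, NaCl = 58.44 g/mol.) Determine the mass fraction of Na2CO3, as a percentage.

67.09 %

n(HCl) = 0.02113 × 0.5823 = 0.01230 mol
Let x = n(Na2CO3), y = n(NaCl).
Titrant: 2x = 0.01230;  mass: 105.99x + 58.44y = 0.9719
Solving, x = 6.152 × 10^-3 mol, y = 5.473 × 10^-3 mol
mass of Na2CO3 = 6.152 × 10^-3 × 105.99 = 0.6521 g
% Na2CO3 = 0.6521 / 0.9719 × 100 = 67.09 %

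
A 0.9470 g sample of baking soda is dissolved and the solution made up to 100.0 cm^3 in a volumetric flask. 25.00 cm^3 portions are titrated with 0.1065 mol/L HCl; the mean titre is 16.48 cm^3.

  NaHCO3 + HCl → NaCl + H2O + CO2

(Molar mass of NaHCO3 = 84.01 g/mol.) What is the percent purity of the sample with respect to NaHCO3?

62.28 %

n(HCl) per titration = 0.01648 × 0.1065 = 1.755 × 10^-3 mol
n(NaHCO3) in each aliquot = 1.755 × 10^-3 mol (1:1 ratio)
n(NaHCO3) in the whole flask = 1.755 × 10^-3 × 100.0/25.00 = 7.020 × 10^-3 mol
mass of NaHCO3 = 7.020 × 10^-3 × 84.01 = 0.5898 g
% NaHCO3 = 0.5898 / 0.9470 × 100 = 62.28 %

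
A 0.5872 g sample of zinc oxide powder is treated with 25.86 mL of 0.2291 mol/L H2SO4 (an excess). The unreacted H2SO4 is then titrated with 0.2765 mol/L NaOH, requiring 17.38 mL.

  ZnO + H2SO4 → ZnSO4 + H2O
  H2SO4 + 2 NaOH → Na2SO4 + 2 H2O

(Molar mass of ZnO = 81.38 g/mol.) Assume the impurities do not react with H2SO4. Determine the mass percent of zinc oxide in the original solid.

n(H2SO4) added = 0.02586 × 0.2291 = 5.925 × 10^-3 mol
n(NaOH) used in back-titration = 0.01738 × 0.2765 = 4.806 × 10^-3 mol
From the 1:2 ratio, n(H2SO4) left over = 1/2 × 4.806 × 10^-3 = 2.403 × 10^-3 mol
n(H2SO4) consumed by analyte = 5.925 × 10^-3 − 2.403 × 10^-3 = 3.522 × 10^-3 mol
n(ZnO) = 3.522 × 10^-3 mol (1:1 ratio)
mass of ZnO = 3.522 × 10^-3 × 81.38 = 0.2866 g
% ZnO = 0.2866 / 0.5872 × 100 = 48.81 %

48.81 %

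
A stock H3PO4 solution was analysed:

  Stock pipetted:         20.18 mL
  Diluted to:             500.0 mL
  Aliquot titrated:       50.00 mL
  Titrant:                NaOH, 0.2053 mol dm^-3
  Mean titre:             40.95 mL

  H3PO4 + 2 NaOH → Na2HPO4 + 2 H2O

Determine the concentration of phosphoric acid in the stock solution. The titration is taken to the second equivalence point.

2.083 mol/L

n(NaOH) = 0.04095 × 0.2053 = 8.407 × 10^-3 mol
From the 1:2 ratio, n(H3PO4) in the aliquot = 1/2 × 8.407 × 10^-3 = 4.204 × 10^-3 mol
[H3PO4]_dilute = 4.204 × 10^-3 / 0.05000 = 0.08407 mol/L
Dilution factor = 500.0 / 20.18 = 24.78
[H3PO4]_stock = 0.08407 × 24.78 = 2.083 mol/L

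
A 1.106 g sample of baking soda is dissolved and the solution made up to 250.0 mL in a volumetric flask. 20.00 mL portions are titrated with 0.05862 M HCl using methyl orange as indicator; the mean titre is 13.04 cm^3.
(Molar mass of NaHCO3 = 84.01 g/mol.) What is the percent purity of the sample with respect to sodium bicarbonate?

NaHCO3 + HCl → NaCl + H2O + CO2
n(HCl) per titration = 0.01304 × 0.05862 = 7.644 × 10^-4 mol
n(NaHCO3) in each aliquot = 7.644 × 10^-4 mol (1:1 ratio)
n(NaHCO3) in the whole flask = 7.644 × 10^-4 × 250.0/20.00 = 9.555 × 10^-3 mol
mass of NaHCO3 = 9.555 × 10^-3 × 84.01 = 0.8027 g
% NaHCO3 = 0.8027 / 1.106 × 100 = 72.58 %

72.58 %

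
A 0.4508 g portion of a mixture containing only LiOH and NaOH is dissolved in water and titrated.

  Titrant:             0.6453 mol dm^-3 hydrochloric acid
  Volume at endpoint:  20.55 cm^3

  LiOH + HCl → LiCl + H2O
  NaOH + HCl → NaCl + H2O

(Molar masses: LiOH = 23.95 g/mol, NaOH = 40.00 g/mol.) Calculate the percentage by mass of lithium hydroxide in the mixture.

26.36 %

n(HCl) = 0.02055 × 0.6453 = 0.01326 mol
Let x = n(LiOH), y = n(NaOH).
Titrant: 1x + 1y = 0.01326;  mass: 23.95x + 40.00y = 0.4508
Solving, x = 4.962 × 10^-3 mol, y = 8.299 × 10^-3 mol
mass of LiOH = 4.962 × 10^-3 × 23.95 = 0.1188 g
% LiOH = 0.1188 / 0.4508 × 100 = 26.36 %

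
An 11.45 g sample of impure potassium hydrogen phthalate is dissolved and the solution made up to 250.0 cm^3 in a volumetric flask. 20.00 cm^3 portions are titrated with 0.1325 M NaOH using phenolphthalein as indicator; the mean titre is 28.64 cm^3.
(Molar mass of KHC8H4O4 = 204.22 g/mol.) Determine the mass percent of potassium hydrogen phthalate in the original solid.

KHC8H4O4 + NaOH → KNaC8H4O4 + H2O
n(NaOH) per titration = 0.02864 × 0.1325 = 3.795 × 10^-3 mol
n(KHC8H4O4) in each aliquot = 3.795 × 10^-3 mol (1:1 ratio)
n(KHC8H4O4) in the whole flask = 3.795 × 10^-3 × 250.0/20.00 = 0.04744 mol
mass of KHC8H4O4 = 0.04744 × 204.22 = 9.687 g
% KHC8H4O4 = 9.687 / 11.45 × 100 = 84.60 %

84.60 %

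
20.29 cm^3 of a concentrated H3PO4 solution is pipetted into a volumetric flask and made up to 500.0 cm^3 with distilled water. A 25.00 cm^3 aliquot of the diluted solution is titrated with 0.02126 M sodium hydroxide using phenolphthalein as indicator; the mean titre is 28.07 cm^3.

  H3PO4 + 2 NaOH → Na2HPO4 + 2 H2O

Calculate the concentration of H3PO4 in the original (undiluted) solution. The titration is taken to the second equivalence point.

n(NaOH) = 0.02807 × 0.02126 = 5.968 × 10^-4 mol
From the 1:2 ratio, n(H3PO4) in the aliquot = 1/2 × 5.968 × 10^-4 = 2.984 × 10^-4 mol
[H3PO4]_dilute = 2.984 × 10^-4 / 0.02500 = 0.01194 mol/L
Dilution factor = 500.0 / 20.29 = 24.64
[H3PO4]_stock = 0.01194 × 24.64 = 0.2941 mol/L

0.2941 M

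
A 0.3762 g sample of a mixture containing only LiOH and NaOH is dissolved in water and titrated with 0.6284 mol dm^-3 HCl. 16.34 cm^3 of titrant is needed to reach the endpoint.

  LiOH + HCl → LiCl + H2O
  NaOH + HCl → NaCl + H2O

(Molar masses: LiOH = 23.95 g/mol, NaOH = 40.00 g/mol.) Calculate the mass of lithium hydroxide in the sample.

n(HCl) = 0.01634 × 0.6284 = 0.01027 mol
Let x = n(LiOH), y = n(NaOH).
Titrant: 1x + 1y = 0.01027;  mass: 23.95x + 40.00y = 0.3762
Solving, x = 2.151 × 10^-3 mol, y = 8.117 × 10^-3 mol
mass of LiOH = 2.151 × 10^-3 × 23.95 = 0.05151 g

0.05151 g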